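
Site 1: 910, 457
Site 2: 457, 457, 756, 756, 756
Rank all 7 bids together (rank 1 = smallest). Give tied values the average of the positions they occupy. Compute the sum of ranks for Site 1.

9

Sorted (ascending): 457, 457, 457, 756, 756, 756, 910
The 3 values of 457 occupy positions 1–3 → average rank 2.
The 3 values of 756 occupy positions 4–6 → average rank 5.
Site 1 values → pooled ranks: 910→7, 457→2
Rank sum = 7 + 2 = 9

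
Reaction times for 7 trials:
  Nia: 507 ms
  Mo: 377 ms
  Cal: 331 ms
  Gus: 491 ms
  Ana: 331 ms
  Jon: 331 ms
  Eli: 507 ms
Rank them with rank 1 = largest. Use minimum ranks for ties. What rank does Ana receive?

5

Sorted (descending): 507, 507, 491, 377, 331, 331, 331
The 2 values of 507 occupy positions 1–2 → each gets rank 1.
The 3 values of 331 occupy positions 5–7 → each gets rank 5.
Ana has value 331 ms → rank 5.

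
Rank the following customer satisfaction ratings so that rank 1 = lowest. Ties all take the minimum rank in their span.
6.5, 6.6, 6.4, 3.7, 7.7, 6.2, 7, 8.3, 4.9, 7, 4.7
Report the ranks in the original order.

6, 7, 5, 1, 10, 4, 8, 11, 3, 8, 2

Sorted (ascending): 3.7, 4.7, 4.9, 6.2, 6.4, 6.5, 6.6, 7, 7, 7.7, 8.3
The 2 values of 7 occupy positions 8–9 → each gets rank 8.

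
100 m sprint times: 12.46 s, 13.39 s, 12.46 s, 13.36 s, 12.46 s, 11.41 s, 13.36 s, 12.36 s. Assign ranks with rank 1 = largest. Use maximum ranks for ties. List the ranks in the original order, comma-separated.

Sorted (descending): 13.39, 13.36, 13.36, 12.46, 12.46, 12.46, 12.36, 11.41
The 2 values of 13.36 occupy positions 2–3 → each gets rank 3.
The 3 values of 12.46 occupy positions 4–6 → each gets rank 6.

6, 1, 6, 3, 6, 8, 3, 7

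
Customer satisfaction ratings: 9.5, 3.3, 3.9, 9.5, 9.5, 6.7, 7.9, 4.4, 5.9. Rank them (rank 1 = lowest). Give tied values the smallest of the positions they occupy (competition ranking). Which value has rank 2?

Sorted (ascending): 3.3, 3.9, 4.4, 5.9, 6.7, 7.9, 9.5, 9.5, 9.5
The 3 values of 9.5 occupy positions 7–9 → each gets rank 7.
Rank 2 → value 3.9.

3.9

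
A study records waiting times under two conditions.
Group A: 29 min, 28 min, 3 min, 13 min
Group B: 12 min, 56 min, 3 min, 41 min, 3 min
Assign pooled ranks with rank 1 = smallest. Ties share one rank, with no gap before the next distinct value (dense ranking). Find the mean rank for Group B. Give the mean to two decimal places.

3.40

Sorted (ascending): 3, 3, 3, 12, 13, 28, 29, 41, 56
The 3 values of 3 share dense rank 1.
Remaining distinct values take the next consecutive integers.
Group B values → pooled ranks: 12→2, 56→7, 3→1, 41→6, 3→1
Mean rank = (2 + 7 + 1 + 6 + 1) / 5 = 3.40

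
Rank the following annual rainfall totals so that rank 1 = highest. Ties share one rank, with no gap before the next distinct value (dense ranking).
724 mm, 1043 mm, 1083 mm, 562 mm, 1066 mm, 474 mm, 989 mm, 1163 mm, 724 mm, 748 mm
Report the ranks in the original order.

Sorted (descending): 1163, 1083, 1066, 1043, 989, 748, 724, 724, 562, 474
The 2 values of 724 share dense rank 7.
Remaining distinct values take the next consecutive integers.

7, 4, 2, 8, 3, 9, 5, 1, 7, 6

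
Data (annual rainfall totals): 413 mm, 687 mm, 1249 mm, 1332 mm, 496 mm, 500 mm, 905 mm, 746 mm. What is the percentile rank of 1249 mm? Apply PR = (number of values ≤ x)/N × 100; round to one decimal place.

N = 8.
Strictly below 1249: 6. Equal to 1249: 1.
PR = 7/8 × 100 = 87.5

87.5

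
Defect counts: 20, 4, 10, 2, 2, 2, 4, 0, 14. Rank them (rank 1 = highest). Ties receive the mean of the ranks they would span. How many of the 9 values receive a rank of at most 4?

Sorted (descending): 20, 14, 10, 4, 4, 2, 2, 2, 0
The 2 values of 4 occupy positions 4–5 → average rank (4+5)/2 = 4.5.
The 3 values of 2 occupy positions 6–8 → average rank 7.
Ranks ≤ 4: {1, 2, 3} → 3 values.

3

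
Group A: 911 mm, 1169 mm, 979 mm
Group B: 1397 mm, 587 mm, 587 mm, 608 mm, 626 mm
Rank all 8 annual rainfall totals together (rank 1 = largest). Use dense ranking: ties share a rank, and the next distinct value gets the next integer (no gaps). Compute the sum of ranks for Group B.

Sorted (descending): 1397, 1169, 979, 911, 626, 608, 587, 587
The 2 values of 587 share dense rank 7.
Remaining distinct values take the next consecutive integers.
Group B values → pooled ranks: 1397→1, 587→7, 587→7, 608→6, 626→5
Rank sum = 1 + 7 + 7 + 6 + 5 = 26

26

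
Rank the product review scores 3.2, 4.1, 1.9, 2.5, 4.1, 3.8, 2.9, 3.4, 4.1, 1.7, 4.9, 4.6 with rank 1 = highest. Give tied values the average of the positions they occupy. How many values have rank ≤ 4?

5

Sorted (descending): 4.9, 4.6, 4.1, 4.1, 4.1, 3.8, 3.4, 3.2, 2.9, 2.5, 1.9, 1.7
The 3 values of 4.1 occupy positions 3–5 → average rank 4.
Ranks ≤ 4: {1, 2, 4, 4, 4} → 5 values.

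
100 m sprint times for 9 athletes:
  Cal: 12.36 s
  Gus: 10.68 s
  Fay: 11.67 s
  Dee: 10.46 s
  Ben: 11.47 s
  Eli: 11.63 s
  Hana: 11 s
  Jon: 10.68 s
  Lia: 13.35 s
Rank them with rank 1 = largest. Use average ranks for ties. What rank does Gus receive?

Sorted (descending): 13.35, 12.36, 11.67, 11.63, 11.47, 11, 10.68, 10.68, 10.46
The 2 values of 10.68 occupy positions 7–8 → average rank (7+8)/2 = 7.5.
Gus has value 10.68 s → rank 7.5.

7.5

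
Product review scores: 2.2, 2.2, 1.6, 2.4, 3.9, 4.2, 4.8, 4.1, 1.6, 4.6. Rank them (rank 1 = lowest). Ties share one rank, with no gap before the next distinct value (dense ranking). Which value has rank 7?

4.6

Sorted (ascending): 1.6, 1.6, 2.2, 2.2, 2.4, 3.9, 4.1, 4.2, 4.6, 4.8
The 2 values of 1.6 share dense rank 1.
The 2 values of 2.2 share dense rank 2.
Remaining distinct values take the next consecutive integers.
Rank 7 → value 4.6.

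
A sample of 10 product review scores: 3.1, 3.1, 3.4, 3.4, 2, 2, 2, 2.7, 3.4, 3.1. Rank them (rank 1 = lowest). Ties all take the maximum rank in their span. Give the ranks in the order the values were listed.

7, 7, 10, 10, 3, 3, 3, 4, 10, 7

Sorted (ascending): 2, 2, 2, 2.7, 3.1, 3.1, 3.1, 3.4, 3.4, 3.4
The 3 values of 2 occupy positions 1–3 → each gets rank 3.
The 3 values of 3.1 occupy positions 5–7 → each gets rank 7.
The 3 values of 3.4 occupy positions 8–10 → each gets rank 10.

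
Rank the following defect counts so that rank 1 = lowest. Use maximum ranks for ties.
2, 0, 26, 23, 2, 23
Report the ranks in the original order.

3, 1, 6, 5, 3, 5

Sorted (ascending): 0, 2, 2, 23, 23, 26
The 2 values of 2 occupy positions 2–3 → each gets rank 3.
The 2 values of 23 occupy positions 4–5 → each gets rank 5.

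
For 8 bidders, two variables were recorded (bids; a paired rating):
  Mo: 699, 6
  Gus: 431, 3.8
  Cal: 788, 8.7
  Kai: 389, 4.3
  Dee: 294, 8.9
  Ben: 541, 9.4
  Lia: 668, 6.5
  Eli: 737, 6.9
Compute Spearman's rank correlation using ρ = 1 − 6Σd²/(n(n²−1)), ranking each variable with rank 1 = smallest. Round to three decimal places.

0.119

Ranks of variable 1: 6, 3, 8, 2, 1, 4, 5, 7
Ranks of variable 2: 3, 1, 6, 2, 7, 8, 4, 5
d = r₁ − r₂: 3, 2, 2, 0, -6, -4, 1, 2
d²: 9, 4, 4, 0, 36, 16, 1, 4; Σd² = 74
ρ = 1 − 6·74/(8·63) = 1 − 444/504 = 0.119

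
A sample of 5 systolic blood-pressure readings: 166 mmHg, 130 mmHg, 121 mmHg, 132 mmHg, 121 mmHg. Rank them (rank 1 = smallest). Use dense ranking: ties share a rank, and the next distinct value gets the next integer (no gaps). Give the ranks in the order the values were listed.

4, 2, 1, 3, 1

Sorted (ascending): 121, 121, 130, 132, 166
The 2 values of 121 share dense rank 1.
Remaining distinct values take the next consecutive integers.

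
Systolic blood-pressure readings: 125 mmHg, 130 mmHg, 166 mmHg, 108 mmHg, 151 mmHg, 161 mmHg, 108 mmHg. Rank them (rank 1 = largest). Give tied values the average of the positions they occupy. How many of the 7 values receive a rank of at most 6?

Sorted (descending): 166, 161, 151, 130, 125, 108, 108
The 2 values of 108 occupy positions 6–7 → average rank (6+7)/2 = 6.5.
Ranks ≤ 6: {1, 2, 3, 4, 5} → 5 values.

5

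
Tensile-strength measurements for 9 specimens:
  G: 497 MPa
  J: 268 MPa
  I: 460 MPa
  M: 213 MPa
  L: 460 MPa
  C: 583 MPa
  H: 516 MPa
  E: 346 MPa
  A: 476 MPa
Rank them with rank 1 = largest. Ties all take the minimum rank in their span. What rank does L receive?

5

Sorted (descending): 583, 516, 497, 476, 460, 460, 346, 268, 213
The 2 values of 460 occupy positions 5–6 → each gets rank 5.
L has value 460 MPa → rank 5.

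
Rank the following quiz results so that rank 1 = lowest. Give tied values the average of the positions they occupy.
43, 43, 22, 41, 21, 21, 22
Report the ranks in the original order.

6.5, 6.5, 3.5, 5, 1.5, 1.5, 3.5

Sorted (ascending): 21, 21, 22, 22, 41, 43, 43
The 2 values of 21 occupy positions 1–2 → average rank (1+2)/2 = 1.5.
The 2 values of 22 occupy positions 3–4 → average rank (3+4)/2 = 3.5.
The 2 values of 43 occupy positions 6–7 → average rank (6+7)/2 = 6.5.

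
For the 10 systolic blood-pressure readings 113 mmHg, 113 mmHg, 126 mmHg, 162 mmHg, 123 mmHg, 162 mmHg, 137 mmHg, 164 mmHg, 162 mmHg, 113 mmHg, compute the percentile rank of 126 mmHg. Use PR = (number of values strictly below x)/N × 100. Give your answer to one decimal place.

N = 10.
Strictly below 126: 4. Equal to 126: 1.
PR = 4/10 × 100 = 40.0

40.0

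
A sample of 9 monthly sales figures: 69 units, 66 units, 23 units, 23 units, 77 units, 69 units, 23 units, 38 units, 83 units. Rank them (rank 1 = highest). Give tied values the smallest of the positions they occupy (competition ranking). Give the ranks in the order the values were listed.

Sorted (descending): 83, 77, 69, 69, 66, 38, 23, 23, 23
The 2 values of 69 occupy positions 3–4 → each gets rank 3.
The 3 values of 23 occupy positions 7–9 → each gets rank 7.

3, 5, 7, 7, 2, 3, 7, 6, 1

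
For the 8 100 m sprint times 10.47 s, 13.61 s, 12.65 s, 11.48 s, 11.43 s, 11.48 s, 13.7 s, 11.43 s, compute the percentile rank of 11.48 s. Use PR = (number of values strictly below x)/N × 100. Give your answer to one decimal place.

N = 8.
Strictly below 11.48: 3. Equal to 11.48: 2.
PR = 3/8 × 100 = 37.5

37.5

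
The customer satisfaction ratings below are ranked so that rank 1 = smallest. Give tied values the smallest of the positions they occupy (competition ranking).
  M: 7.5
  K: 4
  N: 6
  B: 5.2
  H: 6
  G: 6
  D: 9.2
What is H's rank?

3

Sorted (ascending): 4, 5.2, 6, 6, 6, 7.5, 9.2
The 3 values of 6 occupy positions 3–5 → each gets rank 3.
H has value 6 → rank 3.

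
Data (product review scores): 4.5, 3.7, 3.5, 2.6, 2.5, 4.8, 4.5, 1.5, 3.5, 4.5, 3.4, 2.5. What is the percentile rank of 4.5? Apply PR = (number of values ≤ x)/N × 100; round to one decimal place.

91.7

N = 12.
Strictly below 4.5: 8. Equal to 4.5: 3.
PR = 11/12 × 100 = 91.7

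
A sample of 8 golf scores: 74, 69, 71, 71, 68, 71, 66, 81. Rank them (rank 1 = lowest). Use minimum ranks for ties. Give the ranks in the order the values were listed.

7, 3, 4, 4, 2, 4, 1, 8

Sorted (ascending): 66, 68, 69, 71, 71, 71, 74, 81
The 3 values of 71 occupy positions 4–6 → each gets rank 4.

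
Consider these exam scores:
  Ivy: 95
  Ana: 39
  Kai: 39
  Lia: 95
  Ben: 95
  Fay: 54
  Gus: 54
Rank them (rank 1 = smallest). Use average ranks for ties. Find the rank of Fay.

Sorted (ascending): 39, 39, 54, 54, 95, 95, 95
The 2 values of 39 occupy positions 1–2 → average rank (1+2)/2 = 1.5.
The 2 values of 54 occupy positions 3–4 → average rank (3+4)/2 = 3.5.
The 3 values of 95 occupy positions 5–7 → average rank 6.
Fay has value 54 → rank 3.5.

3.5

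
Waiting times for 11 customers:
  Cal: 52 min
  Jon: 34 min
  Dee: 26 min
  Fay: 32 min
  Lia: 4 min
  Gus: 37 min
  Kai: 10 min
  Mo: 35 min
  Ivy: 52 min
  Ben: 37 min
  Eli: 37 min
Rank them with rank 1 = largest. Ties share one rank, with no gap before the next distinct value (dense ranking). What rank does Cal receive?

Sorted (descending): 52, 52, 37, 37, 37, 35, 34, 32, 26, 10, 4
The 2 values of 52 share dense rank 1.
The 3 values of 37 share dense rank 2.
Remaining distinct values take the next consecutive integers.
Cal has value 52 min → rank 1.

1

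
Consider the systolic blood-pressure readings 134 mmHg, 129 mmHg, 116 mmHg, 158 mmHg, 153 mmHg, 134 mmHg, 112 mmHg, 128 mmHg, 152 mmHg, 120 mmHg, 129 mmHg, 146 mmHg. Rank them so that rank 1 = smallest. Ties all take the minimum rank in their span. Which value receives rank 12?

158

Sorted (ascending): 112, 116, 120, 128, 129, 129, 134, 134, 146, 152, 153, 158
The 2 values of 129 occupy positions 5–6 → each gets rank 5.
The 2 values of 134 occupy positions 7–8 → each gets rank 7.
Rank 12 → value 158.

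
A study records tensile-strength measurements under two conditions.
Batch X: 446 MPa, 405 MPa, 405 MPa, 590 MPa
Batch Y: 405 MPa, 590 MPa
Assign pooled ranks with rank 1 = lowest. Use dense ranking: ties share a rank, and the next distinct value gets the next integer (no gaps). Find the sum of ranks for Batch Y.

4

Sorted (ascending): 405, 405, 405, 446, 590, 590
The 3 values of 405 share dense rank 1.
The 2 values of 590 share dense rank 3.
Remaining distinct values take the next consecutive integers.
Batch Y values → pooled ranks: 405→1, 590→3
Rank sum = 1 + 3 = 4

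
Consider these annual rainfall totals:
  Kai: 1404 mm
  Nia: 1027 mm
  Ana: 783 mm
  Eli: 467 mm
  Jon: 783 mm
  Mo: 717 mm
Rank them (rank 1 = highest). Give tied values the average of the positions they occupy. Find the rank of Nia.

2

Sorted (descending): 1404, 1027, 783, 783, 717, 467
The 2 values of 783 occupy positions 3–4 → average rank (3+4)/2 = 3.5.
Nia has value 1027 mm → rank 2.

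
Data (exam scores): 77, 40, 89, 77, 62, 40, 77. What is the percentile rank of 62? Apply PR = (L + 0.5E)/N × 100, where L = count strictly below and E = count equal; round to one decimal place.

N = 7.
Strictly below 62: 2. Equal to 62: 1.
PR = (2 + 0.5·1)/7 × 100 = 35.7

35.7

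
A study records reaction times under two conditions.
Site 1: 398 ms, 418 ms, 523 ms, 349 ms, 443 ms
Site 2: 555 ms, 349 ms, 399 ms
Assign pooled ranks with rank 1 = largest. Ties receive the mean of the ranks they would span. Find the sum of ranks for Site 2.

Sorted (descending): 555, 523, 443, 418, 399, 398, 349, 349
The 2 values of 349 occupy positions 7–8 → average rank (7+8)/2 = 7.5.
Site 2 values → pooled ranks: 555→1, 349→7.5, 399→5
Rank sum = 1 + 7.5 + 5 = 13.5

13.5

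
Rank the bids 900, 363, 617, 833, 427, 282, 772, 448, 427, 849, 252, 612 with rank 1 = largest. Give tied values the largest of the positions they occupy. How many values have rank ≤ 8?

Sorted (descending): 900, 849, 833, 772, 617, 612, 448, 427, 427, 363, 282, 252
The 2 values of 427 occupy positions 8–9 → each gets rank 9.
Ranks ≤ 8: {1, 2, 3, 4, 5, 6, 7} → 7 values.

7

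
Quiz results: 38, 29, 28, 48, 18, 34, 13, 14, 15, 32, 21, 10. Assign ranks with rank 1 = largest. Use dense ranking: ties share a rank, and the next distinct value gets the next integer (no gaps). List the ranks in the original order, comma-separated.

Sorted (descending): 48, 38, 34, 32, 29, 28, 21, 18, 15, 14, 13, 10
No ties — each value takes its position as its rank.

2, 5, 6, 1, 8, 3, 11, 10, 9, 4, 7, 12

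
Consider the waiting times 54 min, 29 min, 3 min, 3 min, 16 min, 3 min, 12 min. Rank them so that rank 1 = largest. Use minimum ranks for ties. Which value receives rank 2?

Sorted (descending): 54, 29, 16, 12, 3, 3, 3
The 3 values of 3 occupy positions 5–7 → each gets rank 5.
Rank 2 → value 29.

29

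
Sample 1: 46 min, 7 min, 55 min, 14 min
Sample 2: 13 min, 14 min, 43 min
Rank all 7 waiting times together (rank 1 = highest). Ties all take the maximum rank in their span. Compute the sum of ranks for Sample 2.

Sorted (descending): 55, 46, 43, 14, 14, 13, 7
The 2 values of 14 occupy positions 4–5 → each gets rank 5.
Sample 2 values → pooled ranks: 13→6, 14→5, 43→3
Rank sum = 6 + 5 + 3 = 14

14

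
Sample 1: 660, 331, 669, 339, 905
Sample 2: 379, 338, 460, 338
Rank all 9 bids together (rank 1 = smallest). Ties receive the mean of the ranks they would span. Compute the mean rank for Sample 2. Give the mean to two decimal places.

Sorted (ascending): 331, 338, 338, 339, 379, 460, 660, 669, 905
The 2 values of 338 occupy positions 2–3 → average rank (2+3)/2 = 2.5.
Sample 2 values → pooled ranks: 379→5, 338→2.5, 460→6, 338→2.5
Mean rank = (5 + 2.5 + 6 + 2.5) / 4 = 4.00

4.00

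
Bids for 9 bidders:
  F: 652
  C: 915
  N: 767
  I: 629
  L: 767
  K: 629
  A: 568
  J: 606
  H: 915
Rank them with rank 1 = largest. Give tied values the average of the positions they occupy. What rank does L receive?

3.5

Sorted (descending): 915, 915, 767, 767, 652, 629, 629, 606, 568
The 2 values of 915 occupy positions 1–2 → average rank (1+2)/2 = 1.5.
The 2 values of 767 occupy positions 3–4 → average rank (3+4)/2 = 3.5.
The 2 values of 629 occupy positions 6–7 → average rank (6+7)/2 = 6.5.
L has value 767 → rank 3.5.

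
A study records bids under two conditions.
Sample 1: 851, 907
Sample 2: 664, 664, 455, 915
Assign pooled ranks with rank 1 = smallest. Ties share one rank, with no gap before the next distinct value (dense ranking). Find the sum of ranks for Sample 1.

Sorted (ascending): 455, 664, 664, 851, 907, 915
The 2 values of 664 share dense rank 2.
Remaining distinct values take the next consecutive integers.
Sample 1 values → pooled ranks: 851→3, 907→4
Rank sum = 3 + 4 = 7

7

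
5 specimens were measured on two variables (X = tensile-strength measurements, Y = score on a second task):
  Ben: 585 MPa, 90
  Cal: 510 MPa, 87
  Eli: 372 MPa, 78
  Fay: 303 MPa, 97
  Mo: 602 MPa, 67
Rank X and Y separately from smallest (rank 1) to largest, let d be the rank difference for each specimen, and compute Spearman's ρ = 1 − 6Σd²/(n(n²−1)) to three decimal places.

-0.600

Ranks of variable 1: 4, 3, 2, 1, 5
Ranks of variable 2: 4, 3, 2, 5, 1
d = r₁ − r₂: 0, 0, 0, -4, 4
d²: 0, 0, 0, 16, 16; Σd² = 32
ρ = 1 − 6·32/(5·24) = 1 − 192/120 = -0.600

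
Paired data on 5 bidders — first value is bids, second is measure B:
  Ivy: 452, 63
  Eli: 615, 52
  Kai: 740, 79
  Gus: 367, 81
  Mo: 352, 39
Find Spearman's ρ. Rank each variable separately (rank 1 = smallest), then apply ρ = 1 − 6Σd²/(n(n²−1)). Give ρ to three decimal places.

0.300

Ranks of variable 1: 3, 4, 5, 2, 1
Ranks of variable 2: 3, 2, 4, 5, 1
d = r₁ − r₂: 0, 2, 1, -3, 0
d²: 0, 4, 1, 9, 0; Σd² = 14
ρ = 1 − 6·14/(5·24) = 1 − 84/120 = 0.300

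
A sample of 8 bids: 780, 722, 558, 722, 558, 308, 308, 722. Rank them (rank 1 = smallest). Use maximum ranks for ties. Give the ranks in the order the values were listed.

Sorted (ascending): 308, 308, 558, 558, 722, 722, 722, 780
The 2 values of 308 occupy positions 1–2 → each gets rank 2.
The 2 values of 558 occupy positions 3–4 → each gets rank 4.
The 3 values of 722 occupy positions 5–7 → each gets rank 7.

8, 7, 4, 7, 4, 2, 2, 7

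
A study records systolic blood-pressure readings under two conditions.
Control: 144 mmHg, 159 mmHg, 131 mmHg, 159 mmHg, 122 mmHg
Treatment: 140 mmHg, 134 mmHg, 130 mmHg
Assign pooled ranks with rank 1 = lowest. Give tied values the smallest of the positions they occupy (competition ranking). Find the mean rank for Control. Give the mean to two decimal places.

4.80

Sorted (ascending): 122, 130, 131, 134, 140, 144, 159, 159
The 2 values of 159 occupy positions 7–8 → each gets rank 7.
Control values → pooled ranks: 144→6, 159→7, 131→3, 159→7, 122→1
Mean rank = (6 + 7 + 3 + 7 + 1) / 5 = 4.80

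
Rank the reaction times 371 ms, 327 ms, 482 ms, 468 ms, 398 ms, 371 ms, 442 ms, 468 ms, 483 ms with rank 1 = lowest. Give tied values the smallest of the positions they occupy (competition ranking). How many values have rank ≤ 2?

Sorted (ascending): 327, 371, 371, 398, 442, 468, 468, 482, 483
The 2 values of 371 occupy positions 2–3 → each gets rank 2.
The 2 values of 468 occupy positions 6–7 → each gets rank 6.
Ranks ≤ 2: {1, 2, 2} → 3 values.

3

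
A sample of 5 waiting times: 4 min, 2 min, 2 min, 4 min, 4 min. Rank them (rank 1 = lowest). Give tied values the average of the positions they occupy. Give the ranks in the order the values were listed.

4, 1.5, 1.5, 4, 4

Sorted (ascending): 2, 2, 4, 4, 4
The 2 values of 2 occupy positions 1–2 → average rank (1+2)/2 = 1.5.
The 3 values of 4 occupy positions 3–5 → average rank 4.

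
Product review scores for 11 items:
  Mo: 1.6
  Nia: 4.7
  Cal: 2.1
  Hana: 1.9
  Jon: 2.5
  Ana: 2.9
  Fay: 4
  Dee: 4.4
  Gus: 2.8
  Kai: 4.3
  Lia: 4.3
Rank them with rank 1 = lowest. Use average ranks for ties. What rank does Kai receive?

Sorted (ascending): 1.6, 1.9, 2.1, 2.5, 2.8, 2.9, 4, 4.3, 4.3, 4.4, 4.7
The 2 values of 4.3 occupy positions 8–9 → average rank (8+9)/2 = 8.5.
Kai has value 4.3 → rank 8.5.

8.5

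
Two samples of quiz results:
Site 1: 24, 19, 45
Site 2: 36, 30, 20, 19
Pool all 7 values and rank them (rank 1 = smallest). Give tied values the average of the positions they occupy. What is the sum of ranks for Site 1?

12.5

Sorted (ascending): 19, 19, 20, 24, 30, 36, 45
The 2 values of 19 occupy positions 1–2 → average rank (1+2)/2 = 1.5.
Site 1 values → pooled ranks: 24→4, 19→1.5, 45→7
Rank sum = 4 + 1.5 + 7 = 12.5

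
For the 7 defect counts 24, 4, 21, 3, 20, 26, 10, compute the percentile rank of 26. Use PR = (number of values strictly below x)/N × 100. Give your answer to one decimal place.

85.7

N = 7.
Strictly below 26: 6. Equal to 26: 1.
PR = 6/7 × 100 = 85.7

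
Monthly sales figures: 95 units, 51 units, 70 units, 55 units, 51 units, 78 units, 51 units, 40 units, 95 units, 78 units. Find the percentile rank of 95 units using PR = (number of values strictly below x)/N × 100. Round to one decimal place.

80.0

N = 10.
Strictly below 95: 8. Equal to 95: 2.
PR = 8/10 × 100 = 80.0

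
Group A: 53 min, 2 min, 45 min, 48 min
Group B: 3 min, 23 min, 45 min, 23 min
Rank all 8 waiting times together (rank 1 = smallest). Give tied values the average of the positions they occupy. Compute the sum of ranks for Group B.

14.5

Sorted (ascending): 2, 3, 23, 23, 45, 45, 48, 53
The 2 values of 23 occupy positions 3–4 → average rank (3+4)/2 = 3.5.
The 2 values of 45 occupy positions 5–6 → average rank (5+6)/2 = 5.5.
Group B values → pooled ranks: 3→2, 23→3.5, 45→5.5, 23→3.5
Rank sum = 2 + 3.5 + 5.5 + 3.5 = 14.5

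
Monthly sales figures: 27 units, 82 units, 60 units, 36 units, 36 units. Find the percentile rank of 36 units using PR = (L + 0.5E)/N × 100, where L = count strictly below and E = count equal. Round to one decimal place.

N = 5.
Strictly below 36: 1. Equal to 36: 2.
PR = (1 + 0.5·2)/5 × 100 = 40.0

40.0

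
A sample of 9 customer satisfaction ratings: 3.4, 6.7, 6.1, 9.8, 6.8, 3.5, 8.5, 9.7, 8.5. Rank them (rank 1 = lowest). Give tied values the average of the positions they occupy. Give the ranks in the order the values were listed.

Sorted (ascending): 3.4, 3.5, 6.1, 6.7, 6.8, 8.5, 8.5, 9.7, 9.8
The 2 values of 8.5 occupy positions 6–7 → average rank (6+7)/2 = 6.5.

1, 4, 3, 9, 5, 2, 6.5, 8, 6.5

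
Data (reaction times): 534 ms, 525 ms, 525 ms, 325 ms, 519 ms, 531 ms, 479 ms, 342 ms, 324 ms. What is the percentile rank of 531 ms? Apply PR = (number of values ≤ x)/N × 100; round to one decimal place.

N = 9.
Strictly below 531: 7. Equal to 531: 1.
PR = 8/9 × 100 = 88.9

88.9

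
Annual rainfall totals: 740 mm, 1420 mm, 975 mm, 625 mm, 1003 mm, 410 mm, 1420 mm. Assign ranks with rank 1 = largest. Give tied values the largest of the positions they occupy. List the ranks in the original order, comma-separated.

5, 2, 4, 6, 3, 7, 2

Sorted (descending): 1420, 1420, 1003, 975, 740, 625, 410
The 2 values of 1420 occupy positions 1–2 → each gets rank 2.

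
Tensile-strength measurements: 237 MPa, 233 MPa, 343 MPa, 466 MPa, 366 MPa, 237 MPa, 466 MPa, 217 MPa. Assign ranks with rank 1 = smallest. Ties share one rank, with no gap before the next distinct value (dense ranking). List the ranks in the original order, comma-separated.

3, 2, 4, 6, 5, 3, 6, 1

Sorted (ascending): 217, 233, 237, 237, 343, 366, 466, 466
The 2 values of 237 share dense rank 3.
The 2 values of 466 share dense rank 6.
Remaining distinct values take the next consecutive integers.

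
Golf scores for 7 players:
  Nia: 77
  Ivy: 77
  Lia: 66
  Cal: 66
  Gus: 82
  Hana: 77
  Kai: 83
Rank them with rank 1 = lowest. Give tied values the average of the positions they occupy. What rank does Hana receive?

4

Sorted (ascending): 66, 66, 77, 77, 77, 82, 83
The 2 values of 66 occupy positions 1–2 → average rank (1+2)/2 = 1.5.
The 3 values of 77 occupy positions 3–5 → average rank 4.
Hana has value 77 → rank 4.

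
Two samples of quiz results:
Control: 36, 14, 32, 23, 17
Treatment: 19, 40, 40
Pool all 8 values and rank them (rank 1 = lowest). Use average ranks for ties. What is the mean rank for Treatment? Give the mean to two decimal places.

Sorted (ascending): 14, 17, 19, 23, 32, 36, 40, 40
The 2 values of 40 occupy positions 7–8 → average rank (7+8)/2 = 7.5.
Treatment values → pooled ranks: 19→3, 40→7.5, 40→7.5
Mean rank = (3 + 7.5 + 7.5) / 3 = 6.00

6.00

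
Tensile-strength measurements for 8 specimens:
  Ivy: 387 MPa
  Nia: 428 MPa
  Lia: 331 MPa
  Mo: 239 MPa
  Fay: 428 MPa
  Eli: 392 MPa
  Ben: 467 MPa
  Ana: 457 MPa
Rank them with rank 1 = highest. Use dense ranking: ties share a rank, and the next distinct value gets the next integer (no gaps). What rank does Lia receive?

Sorted (descending): 467, 457, 428, 428, 392, 387, 331, 239
The 2 values of 428 share dense rank 3.
Remaining distinct values take the next consecutive integers.
Lia has value 331 MPa → rank 6.

6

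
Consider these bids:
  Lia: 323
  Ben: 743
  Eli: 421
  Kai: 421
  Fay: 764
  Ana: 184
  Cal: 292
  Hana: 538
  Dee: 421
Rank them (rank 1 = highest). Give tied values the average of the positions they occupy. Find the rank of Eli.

Sorted (descending): 764, 743, 538, 421, 421, 421, 323, 292, 184
The 3 values of 421 occupy positions 4–6 → average rank 5.
Eli has value 421 → rank 5.

5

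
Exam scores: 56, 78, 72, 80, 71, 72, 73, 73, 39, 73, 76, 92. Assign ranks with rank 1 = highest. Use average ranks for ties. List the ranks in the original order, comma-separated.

Sorted (descending): 92, 80, 78, 76, 73, 73, 73, 72, 72, 71, 56, 39
The 3 values of 73 occupy positions 5–7 → average rank 6.
The 2 values of 72 occupy positions 8–9 → average rank (8+9)/2 = 8.5.

11, 3, 8.5, 2, 10, 8.5, 6, 6, 12, 6, 4, 1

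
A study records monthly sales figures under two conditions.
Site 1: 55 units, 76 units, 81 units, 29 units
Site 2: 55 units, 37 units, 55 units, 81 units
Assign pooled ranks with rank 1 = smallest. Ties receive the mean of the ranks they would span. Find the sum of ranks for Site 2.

17.5

Sorted (ascending): 29, 37, 55, 55, 55, 76, 81, 81
The 3 values of 55 occupy positions 3–5 → average rank 4.
The 2 values of 81 occupy positions 7–8 → average rank (7+8)/2 = 7.5.
Site 2 values → pooled ranks: 55→4, 37→2, 55→4, 81→7.5
Rank sum = 4 + 2 + 4 + 7.5 = 17.5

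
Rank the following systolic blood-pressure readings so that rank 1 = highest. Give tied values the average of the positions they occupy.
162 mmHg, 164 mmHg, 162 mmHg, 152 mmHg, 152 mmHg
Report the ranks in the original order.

2.5, 1, 2.5, 4.5, 4.5

Sorted (descending): 164, 162, 162, 152, 152
The 2 values of 162 occupy positions 2–3 → average rank (2+3)/2 = 2.5.
The 2 values of 152 occupy positions 4–5 → average rank (4+5)/2 = 4.5.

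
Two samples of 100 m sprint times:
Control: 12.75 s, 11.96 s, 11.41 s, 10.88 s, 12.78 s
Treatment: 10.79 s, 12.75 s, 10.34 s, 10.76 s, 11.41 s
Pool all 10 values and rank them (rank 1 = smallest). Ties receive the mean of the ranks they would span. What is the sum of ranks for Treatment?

20

Sorted (ascending): 10.34, 10.76, 10.79, 10.88, 11.41, 11.41, 11.96, 12.75, 12.75, 12.78
The 2 values of 11.41 occupy positions 5–6 → average rank (5+6)/2 = 5.5.
The 2 values of 12.75 occupy positions 8–9 → average rank (8+9)/2 = 8.5.
Treatment values → pooled ranks: 10.79→3, 12.75→8.5, 10.34→1, 10.76→2, 11.41→5.5
Rank sum = 3 + 8.5 + 1 + 2 + 5.5 = 20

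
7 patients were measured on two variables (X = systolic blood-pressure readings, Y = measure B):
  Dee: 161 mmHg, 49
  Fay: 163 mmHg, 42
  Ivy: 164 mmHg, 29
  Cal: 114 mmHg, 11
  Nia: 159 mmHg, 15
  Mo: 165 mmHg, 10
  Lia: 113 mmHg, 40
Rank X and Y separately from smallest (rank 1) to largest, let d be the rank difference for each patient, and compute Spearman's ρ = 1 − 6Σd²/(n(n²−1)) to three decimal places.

-0.179

Ranks of variable 1: 4, 5, 6, 2, 3, 7, 1
Ranks of variable 2: 7, 6, 4, 2, 3, 1, 5
d = r₁ − r₂: -3, -1, 2, 0, 0, 6, -4
d²: 9, 1, 4, 0, 0, 36, 16; Σd² = 66
ρ = 1 − 6·66/(7·48) = 1 − 396/336 = -0.179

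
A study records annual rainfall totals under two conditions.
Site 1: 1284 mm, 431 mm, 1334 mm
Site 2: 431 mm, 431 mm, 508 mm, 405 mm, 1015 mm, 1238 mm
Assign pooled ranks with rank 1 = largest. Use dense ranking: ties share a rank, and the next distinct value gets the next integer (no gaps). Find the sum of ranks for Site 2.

Sorted (descending): 1334, 1284, 1238, 1015, 508, 431, 431, 431, 405
The 3 values of 431 share dense rank 6.
Remaining distinct values take the next consecutive integers.
Site 2 values → pooled ranks: 431→6, 431→6, 508→5, 405→7, 1015→4, 1238→3
Rank sum = 6 + 6 + 5 + 7 + 4 + 3 = 31

31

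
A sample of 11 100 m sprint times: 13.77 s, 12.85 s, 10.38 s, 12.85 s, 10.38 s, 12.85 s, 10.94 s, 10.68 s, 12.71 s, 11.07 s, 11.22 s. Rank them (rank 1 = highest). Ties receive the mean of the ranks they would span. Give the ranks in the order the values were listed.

1, 3, 10.5, 3, 10.5, 3, 8, 9, 5, 7, 6

Sorted (descending): 13.77, 12.85, 12.85, 12.85, 12.71, 11.22, 11.07, 10.94, 10.68, 10.38, 10.38
The 3 values of 12.85 occupy positions 2–4 → average rank 3.
The 2 values of 10.38 occupy positions 10–11 → average rank (10+11)/2 = 10.5.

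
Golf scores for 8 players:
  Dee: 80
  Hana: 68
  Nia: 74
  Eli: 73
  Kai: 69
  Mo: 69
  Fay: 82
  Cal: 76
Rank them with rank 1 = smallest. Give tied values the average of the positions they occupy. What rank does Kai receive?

2.5

Sorted (ascending): 68, 69, 69, 73, 74, 76, 80, 82
The 2 values of 69 occupy positions 2–3 → average rank (2+3)/2 = 2.5.
Kai has value 69 → rank 2.5.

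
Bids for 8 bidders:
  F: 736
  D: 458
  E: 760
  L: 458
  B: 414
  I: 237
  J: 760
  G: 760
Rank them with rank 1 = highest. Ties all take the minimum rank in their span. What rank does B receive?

Sorted (descending): 760, 760, 760, 736, 458, 458, 414, 237
The 3 values of 760 occupy positions 1–3 → each gets rank 1.
The 2 values of 458 occupy positions 5–6 → each gets rank 5.
B has value 414 → rank 7.

7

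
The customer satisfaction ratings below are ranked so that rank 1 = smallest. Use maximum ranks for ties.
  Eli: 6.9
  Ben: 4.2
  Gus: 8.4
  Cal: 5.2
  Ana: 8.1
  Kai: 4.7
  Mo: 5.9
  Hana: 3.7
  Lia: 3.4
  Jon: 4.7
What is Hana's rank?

2

Sorted (ascending): 3.4, 3.7, 4.2, 4.7, 4.7, 5.2, 5.9, 6.9, 8.1, 8.4
The 2 values of 4.7 occupy positions 4–5 → each gets rank 5.
Hana has value 3.7 → rank 2.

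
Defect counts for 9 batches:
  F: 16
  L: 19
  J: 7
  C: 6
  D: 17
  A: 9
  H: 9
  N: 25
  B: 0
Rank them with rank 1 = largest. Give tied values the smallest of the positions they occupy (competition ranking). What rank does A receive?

Sorted (descending): 25, 19, 17, 16, 9, 9, 7, 6, 0
The 2 values of 9 occupy positions 5–6 → each gets rank 5.
A has value 9 → rank 5.

5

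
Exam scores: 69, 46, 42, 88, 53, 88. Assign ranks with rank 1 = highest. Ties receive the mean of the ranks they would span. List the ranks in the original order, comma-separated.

Sorted (descending): 88, 88, 69, 53, 46, 42
The 2 values of 88 occupy positions 1–2 → average rank (1+2)/2 = 1.5.

3, 5, 6, 1.5, 4, 1.5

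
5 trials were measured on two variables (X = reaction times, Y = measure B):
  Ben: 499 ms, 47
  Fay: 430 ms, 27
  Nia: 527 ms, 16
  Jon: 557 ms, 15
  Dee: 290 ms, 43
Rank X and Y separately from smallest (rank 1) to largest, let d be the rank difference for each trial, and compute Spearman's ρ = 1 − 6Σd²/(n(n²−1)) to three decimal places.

Ranks of variable 1: 3, 2, 4, 5, 1
Ranks of variable 2: 5, 3, 2, 1, 4
d = r₁ − r₂: -2, -1, 2, 4, -3
d²: 4, 1, 4, 16, 9; Σd² = 34
ρ = 1 − 6·34/(5·24) = 1 − 204/120 = -0.700

-0.700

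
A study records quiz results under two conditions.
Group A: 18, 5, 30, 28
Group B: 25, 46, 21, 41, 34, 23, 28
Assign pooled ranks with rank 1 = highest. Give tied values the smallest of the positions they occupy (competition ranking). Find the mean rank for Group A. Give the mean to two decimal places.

7.50

Sorted (descending): 46, 41, 34, 30, 28, 28, 25, 23, 21, 18, 5
The 2 values of 28 occupy positions 5–6 → each gets rank 5.
Group A values → pooled ranks: 18→10, 5→11, 30→4, 28→5
Mean rank = (10 + 11 + 4 + 5) / 4 = 7.50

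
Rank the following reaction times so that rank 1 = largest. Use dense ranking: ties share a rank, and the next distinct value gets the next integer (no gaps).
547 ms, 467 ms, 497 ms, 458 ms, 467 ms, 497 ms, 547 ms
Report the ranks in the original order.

Sorted (descending): 547, 547, 497, 497, 467, 467, 458
The 2 values of 547 share dense rank 1.
The 2 values of 497 share dense rank 2.
The 2 values of 467 share dense rank 3.
Remaining distinct values take the next consecutive integers.

1, 3, 2, 4, 3, 2, 1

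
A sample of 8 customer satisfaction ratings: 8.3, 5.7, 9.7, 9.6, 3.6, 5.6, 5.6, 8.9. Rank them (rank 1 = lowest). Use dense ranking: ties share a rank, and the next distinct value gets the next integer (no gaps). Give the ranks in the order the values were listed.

4, 3, 7, 6, 1, 2, 2, 5

Sorted (ascending): 3.6, 5.6, 5.6, 5.7, 8.3, 8.9, 9.6, 9.7
The 2 values of 5.6 share dense rank 2.
Remaining distinct values take the next consecutive integers.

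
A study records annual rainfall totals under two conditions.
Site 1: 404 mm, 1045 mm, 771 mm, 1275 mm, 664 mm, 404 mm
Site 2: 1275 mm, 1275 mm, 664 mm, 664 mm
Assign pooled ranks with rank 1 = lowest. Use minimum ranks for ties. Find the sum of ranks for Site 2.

22

Sorted (ascending): 404, 404, 664, 664, 664, 771, 1045, 1275, 1275, 1275
The 2 values of 404 occupy positions 1–2 → each gets rank 1.
The 3 values of 664 occupy positions 3–5 → each gets rank 3.
The 3 values of 1275 occupy positions 8–10 → each gets rank 8.
Site 2 values → pooled ranks: 1275→8, 1275→8, 664→3, 664→3
Rank sum = 8 + 8 + 3 + 3 = 22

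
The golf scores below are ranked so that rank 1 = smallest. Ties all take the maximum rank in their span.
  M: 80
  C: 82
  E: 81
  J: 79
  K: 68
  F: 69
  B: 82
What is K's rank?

1

Sorted (ascending): 68, 69, 79, 80, 81, 82, 82
The 2 values of 82 occupy positions 6–7 → each gets rank 7.
K has value 68 → rank 1.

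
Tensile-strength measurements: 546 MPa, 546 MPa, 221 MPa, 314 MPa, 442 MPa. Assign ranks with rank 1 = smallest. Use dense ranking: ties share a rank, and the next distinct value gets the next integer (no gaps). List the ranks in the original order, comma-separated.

4, 4, 1, 2, 3

Sorted (ascending): 221, 314, 442, 546, 546
The 2 values of 546 share dense rank 4.
Remaining distinct values take the next consecutive integers.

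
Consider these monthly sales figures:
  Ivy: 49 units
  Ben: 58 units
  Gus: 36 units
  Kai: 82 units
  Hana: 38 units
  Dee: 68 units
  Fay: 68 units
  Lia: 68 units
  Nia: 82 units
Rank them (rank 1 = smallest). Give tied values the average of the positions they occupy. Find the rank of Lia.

6

Sorted (ascending): 36, 38, 49, 58, 68, 68, 68, 82, 82
The 3 values of 68 occupy positions 5–7 → average rank 6.
The 2 values of 82 occupy positions 8–9 → average rank (8+9)/2 = 8.5.
Lia has value 68 units → rank 6.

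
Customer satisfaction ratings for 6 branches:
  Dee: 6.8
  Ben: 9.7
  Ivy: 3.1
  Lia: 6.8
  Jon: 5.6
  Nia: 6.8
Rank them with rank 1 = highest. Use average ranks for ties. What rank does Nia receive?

Sorted (descending): 9.7, 6.8, 6.8, 6.8, 5.6, 3.1
The 3 values of 6.8 occupy positions 2–4 → average rank 3.
Nia has value 6.8 → rank 3.

3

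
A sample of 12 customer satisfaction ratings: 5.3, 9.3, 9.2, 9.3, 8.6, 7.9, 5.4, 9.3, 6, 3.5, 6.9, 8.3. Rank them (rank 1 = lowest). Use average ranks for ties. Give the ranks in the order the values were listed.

Sorted (ascending): 3.5, 5.3, 5.4, 6, 6.9, 7.9, 8.3, 8.6, 9.2, 9.3, 9.3, 9.3
The 3 values of 9.3 occupy positions 10–12 → average rank 11.

2, 11, 9, 11, 8, 6, 3, 11, 4, 1, 5, 7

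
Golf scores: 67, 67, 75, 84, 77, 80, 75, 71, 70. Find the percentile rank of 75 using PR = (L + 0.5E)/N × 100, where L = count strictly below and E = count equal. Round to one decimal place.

N = 9.
Strictly below 75: 4. Equal to 75: 2.
PR = (4 + 0.5·2)/9 × 100 = 55.6

55.6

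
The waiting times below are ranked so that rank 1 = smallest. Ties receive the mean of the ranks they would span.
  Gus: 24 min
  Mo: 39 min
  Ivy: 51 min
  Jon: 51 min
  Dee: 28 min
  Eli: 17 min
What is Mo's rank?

4

Sorted (ascending): 17, 24, 28, 39, 51, 51
The 2 values of 51 occupy positions 5–6 → average rank (5+6)/2 = 5.5.
Mo has value 39 min → rank 4.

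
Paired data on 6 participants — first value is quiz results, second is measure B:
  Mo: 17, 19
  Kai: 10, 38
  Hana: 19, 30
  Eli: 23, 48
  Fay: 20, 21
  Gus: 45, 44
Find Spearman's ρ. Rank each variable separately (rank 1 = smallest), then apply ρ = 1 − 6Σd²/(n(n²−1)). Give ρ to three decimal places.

0.543

Ranks of variable 1: 2, 1, 3, 5, 4, 6
Ranks of variable 2: 1, 4, 3, 6, 2, 5
d = r₁ − r₂: 1, -3, 0, -1, 2, 1
d²: 1, 9, 0, 1, 4, 1; Σd² = 16
ρ = 1 − 6·16/(6·35) = 1 − 96/210 = 0.543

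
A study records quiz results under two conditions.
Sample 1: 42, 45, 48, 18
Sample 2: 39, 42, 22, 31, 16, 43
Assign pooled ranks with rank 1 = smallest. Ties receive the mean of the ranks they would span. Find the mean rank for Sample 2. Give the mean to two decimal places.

4.58

Sorted (ascending): 16, 18, 22, 31, 39, 42, 42, 43, 45, 48
The 2 values of 42 occupy positions 6–7 → average rank (6+7)/2 = 6.5.
Sample 2 values → pooled ranks: 39→5, 42→6.5, 22→3, 31→4, 16→1, 43→8
Mean rank = (5 + 6.5 + 3 + 4 + 1 + 8) / 6 = 4.58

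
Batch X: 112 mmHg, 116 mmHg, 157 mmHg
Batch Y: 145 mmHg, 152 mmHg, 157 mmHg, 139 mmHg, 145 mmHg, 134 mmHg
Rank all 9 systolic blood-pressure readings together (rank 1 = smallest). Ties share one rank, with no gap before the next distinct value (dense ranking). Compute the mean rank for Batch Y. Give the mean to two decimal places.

5.00

Sorted (ascending): 112, 116, 134, 139, 145, 145, 152, 157, 157
The 2 values of 145 share dense rank 5.
The 2 values of 157 share dense rank 7.
Remaining distinct values take the next consecutive integers.
Batch Y values → pooled ranks: 145→5, 152→6, 157→7, 139→4, 145→5, 134→3
Mean rank = (5 + 6 + 7 + 4 + 5 + 3) / 6 = 5.00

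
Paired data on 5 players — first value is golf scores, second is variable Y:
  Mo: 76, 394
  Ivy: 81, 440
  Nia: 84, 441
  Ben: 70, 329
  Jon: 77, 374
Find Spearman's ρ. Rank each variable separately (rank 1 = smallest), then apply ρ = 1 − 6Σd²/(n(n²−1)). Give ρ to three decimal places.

0.900

Ranks of variable 1: 2, 4, 5, 1, 3
Ranks of variable 2: 3, 4, 5, 1, 2
d = r₁ − r₂: -1, 0, 0, 0, 1
d²: 1, 0, 0, 0, 1; Σd² = 2
ρ = 1 − 6·2/(5·24) = 1 − 12/120 = 0.900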